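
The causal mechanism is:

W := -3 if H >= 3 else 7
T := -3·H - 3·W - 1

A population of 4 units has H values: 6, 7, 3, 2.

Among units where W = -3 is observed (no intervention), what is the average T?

Conditioning on W=-3 selects the 3 unit(s) with H ∈ {6, 7, 3}. Their T values: -10, -13, -1. Mean = -8.

-8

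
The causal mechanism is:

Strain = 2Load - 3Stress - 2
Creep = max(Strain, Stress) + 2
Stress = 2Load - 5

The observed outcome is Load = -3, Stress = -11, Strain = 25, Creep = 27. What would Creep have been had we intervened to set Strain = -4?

The intervention breaks the incoming arrows to Strain: Strain = 2Load - 3Stress - 2 no longer applies, and Strain = -4.
Stress = 2Load - 5  [with Load=-3]  = -11
Creep = max(Strain, Stress) + 2  [with Strain=-4, Stress=-11]  = -2

-2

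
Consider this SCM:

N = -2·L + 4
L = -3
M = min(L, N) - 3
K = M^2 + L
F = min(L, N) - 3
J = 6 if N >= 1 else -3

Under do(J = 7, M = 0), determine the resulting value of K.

-3

Setting J = 7, M = 0 by intervention discards those variables' equations.
K = M^2 + L  [with M=0, L=-3]  = -3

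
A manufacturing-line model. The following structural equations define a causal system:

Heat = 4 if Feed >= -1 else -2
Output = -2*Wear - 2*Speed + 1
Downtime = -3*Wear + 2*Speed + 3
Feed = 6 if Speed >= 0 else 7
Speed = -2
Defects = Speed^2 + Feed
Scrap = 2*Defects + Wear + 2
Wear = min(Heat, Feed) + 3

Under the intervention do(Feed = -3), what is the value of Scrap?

4

Under do(Feed=-3), the mechanism Feed = 6 if Speed >= 0 else 7 is discarded; Feed is fixed at -3.
Heat = 4 if Feed >= -1 else -2  [with Feed=-3]  = -2
Wear = min(Heat, Feed) + 3  [with Heat=-2, Feed=-3]  = 0
Defects = Speed^2 + Feed  [with Speed=-2, Feed=-3]  = 1
Scrap = 2*Defects + Wear + 2  [with Defects=1, Wear=0]  = 4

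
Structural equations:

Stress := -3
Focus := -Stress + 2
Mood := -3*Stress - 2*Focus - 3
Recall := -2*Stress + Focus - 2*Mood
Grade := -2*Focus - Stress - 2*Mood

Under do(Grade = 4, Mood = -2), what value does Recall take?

Under do(Grade = 4, Mood = -2), each intervened variable's structural equation is replaced by its fixed value.
Focus = -Stress + 2  [with Stress=-3]  = 5
Recall = -2*Stress + Focus - 2*Mood  [with Stress=-3, Focus=5, Mood=-2]  = 15

15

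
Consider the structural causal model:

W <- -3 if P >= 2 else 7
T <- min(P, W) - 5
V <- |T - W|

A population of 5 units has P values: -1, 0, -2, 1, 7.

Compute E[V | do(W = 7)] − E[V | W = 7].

-1.5

do(W=7) breaks W's dependence on P. With W=7 fixed, V across the units is 13, 12, 14, 11, 5, mean 11.
E[V|W=7] averages over only the 4 units with W=7 (P = -1, 0, -2, 1): V = 13, 12, 14, 11, mean 12.5.
Difference = 11 − 12.5 = -1.5.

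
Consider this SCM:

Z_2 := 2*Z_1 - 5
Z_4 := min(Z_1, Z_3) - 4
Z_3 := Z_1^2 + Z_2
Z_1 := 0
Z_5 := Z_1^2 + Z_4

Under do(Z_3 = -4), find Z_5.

-8

do(Z_3=-4) replaces the equation Z_3 := Z_1^2 + Z_2 with the constant Z_3 = -4.
Z_4 = min(Z_1, Z_3) - 4  [with Z_1=0, Z_3=-4]  = -8
Z_5 = Z_1^2 + Z_4  [with Z_1=0, Z_4=-8]  = -8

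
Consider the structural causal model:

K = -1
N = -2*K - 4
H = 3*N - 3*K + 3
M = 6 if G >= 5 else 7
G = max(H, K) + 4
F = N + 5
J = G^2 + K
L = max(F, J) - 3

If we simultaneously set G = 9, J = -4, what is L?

Under do(G = 9, J = -4), each intervened variable's structural equation is replaced by its fixed value.
N = -2*K - 4  [with K=-1]  = -2
F = N + 5  [with N=-2]  = 3
L = max(F, J) - 3  [with F=3, J=-4]  = 0

0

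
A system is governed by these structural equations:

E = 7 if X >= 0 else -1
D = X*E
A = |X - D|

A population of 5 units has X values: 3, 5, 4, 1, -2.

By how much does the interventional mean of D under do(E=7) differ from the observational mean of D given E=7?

Every unit gets E=7 under the intervention. D values become 21, 35, 28, 7, -14; E[D|do(E=7)] = 15.4.
E[D|E=7] averages over only the 4 units with E=7 (X = 3, 5, 4, 1): D = 21, 35, 28, 7, mean 22.75.
Difference = 15.4 − 22.75 = -7.35.

-7.35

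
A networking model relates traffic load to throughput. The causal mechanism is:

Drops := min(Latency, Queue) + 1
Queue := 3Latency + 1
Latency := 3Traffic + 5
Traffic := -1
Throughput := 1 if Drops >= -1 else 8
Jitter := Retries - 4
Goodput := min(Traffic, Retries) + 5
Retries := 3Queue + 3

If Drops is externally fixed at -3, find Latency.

The intervention breaks the incoming arrows to Drops: Drops := min(Latency, Queue) + 1 no longer applies, and Drops = -3.
Since Latency is not a descendant of the intervened variable, it is unaffected.
Latency = 3Traffic + 5  [with Traffic=-1]  = 2

2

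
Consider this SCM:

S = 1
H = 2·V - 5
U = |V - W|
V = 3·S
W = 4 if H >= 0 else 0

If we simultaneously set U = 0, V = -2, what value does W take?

Setting U = 0, V = -2 by intervention discards those variables' equations.
H = 2·V - 5  [with V=-2]  = -9
W = 4 if H >= 0 else 0  [with H=-9]  = 0

0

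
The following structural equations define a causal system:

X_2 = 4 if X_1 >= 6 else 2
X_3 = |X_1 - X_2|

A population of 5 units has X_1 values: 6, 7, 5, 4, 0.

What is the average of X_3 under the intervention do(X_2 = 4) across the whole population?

Under do(X_2=4), X_2's equation is replaced by X_2=4 for every unit. Per-unit X_3: 2, 3, 1, 0, 4. Mean = 2.

2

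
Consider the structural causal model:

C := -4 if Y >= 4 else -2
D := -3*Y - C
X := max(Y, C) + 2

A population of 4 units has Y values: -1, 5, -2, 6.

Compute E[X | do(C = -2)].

Every unit gets C=-2 under the intervention. X values become 1, 7, 0, 8; E[X|do(C=-2)] = 4.

4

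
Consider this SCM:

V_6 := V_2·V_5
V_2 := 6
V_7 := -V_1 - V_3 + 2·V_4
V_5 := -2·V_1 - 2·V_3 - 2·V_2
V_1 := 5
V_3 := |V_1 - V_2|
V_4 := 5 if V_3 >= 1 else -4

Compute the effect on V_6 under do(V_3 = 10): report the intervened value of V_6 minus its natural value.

The intervention breaks the incoming arrows to V_3: V_3 := |V_1 - V_2| no longer applies, and V_3 = 10.
V_5 = -2·V_1 - 2·V_3 - 2·V_2  [with V_1=5, V_3=10, V_2=6]  = -42
V_6 = V_2·V_5  [with V_2=6, V_5=-42]  = -252
Without intervention: V_3 = |V_1 - V_2|  [with V_1=5, V_2=6]  = 1; V_5 = -2·V_1 - 2·V_3 - 2·V_2  [with V_1=5, V_3=1, V_2=6]  = -24; V_6 = V_2·V_5  [with V_2=6, V_5=-24]  = -144.
Change = -252 − (-144) = -108.

-108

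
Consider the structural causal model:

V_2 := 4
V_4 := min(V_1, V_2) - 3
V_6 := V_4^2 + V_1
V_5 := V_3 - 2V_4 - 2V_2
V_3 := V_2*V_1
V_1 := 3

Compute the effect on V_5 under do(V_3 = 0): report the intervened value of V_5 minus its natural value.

do(V_3=0) replaces the equation V_3 := V_2*V_1 with the constant V_3 = 0.
V_4 = min(V_1, V_2) - 3  [with V_1=3, V_2=4]  = 0
V_5 = V_3 - 2V_4 - 2V_2  [with V_3=0, V_4=0, V_2=4]  = -8
Without intervention: V_3 = V_2*V_1  [with V_2=4, V_1=3]  = 12; V_4 = min(V_1, V_2) - 3  [with V_1=3, V_2=4]  = 0; V_5 = V_3 - 2V_4 - 2V_2  [with V_3=12, V_4=0, V_2=4]  = 4.
Change = -8 − 4 = -12.

-12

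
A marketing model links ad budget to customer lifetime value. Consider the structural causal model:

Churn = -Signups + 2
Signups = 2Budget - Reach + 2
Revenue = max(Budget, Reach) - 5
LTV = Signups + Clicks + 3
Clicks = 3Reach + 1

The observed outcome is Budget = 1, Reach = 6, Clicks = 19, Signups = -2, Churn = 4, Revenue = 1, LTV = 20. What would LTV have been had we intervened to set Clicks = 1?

The intervention breaks the incoming arrows to Clicks: Clicks = 3Reach + 1 no longer applies, and Clicks = 1.
Signups = 2Budget - Reach + 2  [with Budget=1, Reach=6]  = -2
LTV = Signups + Clicks + 3  [with Signups=-2, Clicks=1]  = 2

2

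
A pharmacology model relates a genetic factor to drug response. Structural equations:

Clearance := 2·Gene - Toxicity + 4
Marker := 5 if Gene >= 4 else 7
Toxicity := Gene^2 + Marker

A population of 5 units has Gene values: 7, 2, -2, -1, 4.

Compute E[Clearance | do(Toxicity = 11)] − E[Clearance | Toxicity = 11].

4

do(Toxicity=11) breaks Toxicity's dependence on Gene. With Toxicity=11 fixed, Clearance across the units is 7, -3, -11, -9, 1, mean -3.
Observing Toxicity=11 restricts to units where Toxicity's equation naturally yields 11: Gene ∈ {2, -2}. In that subpopulation Clearance = -3, -11, mean -7.
Difference = -3 − (-7) = 4.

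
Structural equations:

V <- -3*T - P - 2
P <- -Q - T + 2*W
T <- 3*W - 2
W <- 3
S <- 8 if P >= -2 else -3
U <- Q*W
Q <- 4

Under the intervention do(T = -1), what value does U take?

The intervention breaks the incoming arrows to T: T <- 3*W - 2 no longer applies, and T = -1.
U is not downstream of the intervention, so its value is determined by the original equations.
U = Q*W  [with Q=4, W=3]  = 12

12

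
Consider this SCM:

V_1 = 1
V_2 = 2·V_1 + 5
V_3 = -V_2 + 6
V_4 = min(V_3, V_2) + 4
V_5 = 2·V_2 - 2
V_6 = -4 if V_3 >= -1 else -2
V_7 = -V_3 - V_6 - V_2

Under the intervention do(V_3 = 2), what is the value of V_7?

The intervention breaks the incoming arrows to V_3: V_3 = -V_2 + 6 no longer applies, and V_3 = 2.
V_2 = 2·V_1 + 5  [with V_1=1]  = 7
V_6 = -4 if V_3 >= -1 else -2  [with V_3=2]  = -4
V_7 = -V_3 - V_6 - V_2  [with V_3=2, V_6=-4, V_2=7]  = -5

-5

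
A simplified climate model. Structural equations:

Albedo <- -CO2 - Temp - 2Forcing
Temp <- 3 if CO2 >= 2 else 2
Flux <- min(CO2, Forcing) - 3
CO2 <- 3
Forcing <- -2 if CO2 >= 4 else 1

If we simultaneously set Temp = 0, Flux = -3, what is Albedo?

The joint intervention fixes Temp = 0, Flux = -3, removing each variable's own equation.
Forcing = -2 if CO2 >= 4 else 1  [with CO2=3]  = 1
Albedo = -CO2 - Temp - 2Forcing  [with CO2=3, Temp=0, Forcing=1]  = -5

-5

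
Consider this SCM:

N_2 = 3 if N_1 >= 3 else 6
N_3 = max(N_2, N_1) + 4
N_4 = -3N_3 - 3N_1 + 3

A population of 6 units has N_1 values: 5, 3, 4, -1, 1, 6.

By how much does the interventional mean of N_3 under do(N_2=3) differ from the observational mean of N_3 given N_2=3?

Under do(N_2=3), N_2's equation is replaced by N_2=3 for every unit. Per-unit N_3: 9, 7, 8, 7, 7, 10. Mean = 8.
Observing N_2=3 restricts to units where N_2's equation naturally yields 3: N_1 ∈ {5, 3, 4, 6}. In that subpopulation N_3 = 9, 7, 8, 10, mean 8.5.
Difference = 8 − 8.5 = -0.5.

-0.5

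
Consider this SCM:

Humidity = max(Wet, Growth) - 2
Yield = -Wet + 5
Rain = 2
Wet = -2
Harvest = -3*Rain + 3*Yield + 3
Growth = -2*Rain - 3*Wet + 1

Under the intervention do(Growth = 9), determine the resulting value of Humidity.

7

The intervention breaks the incoming arrows to Growth: Growth = -2*Rain - 3*Wet + 1 no longer applies, and Growth = 9.
Humidity = max(Wet, Growth) - 2  [with Wet=-2, Growth=9]  = 7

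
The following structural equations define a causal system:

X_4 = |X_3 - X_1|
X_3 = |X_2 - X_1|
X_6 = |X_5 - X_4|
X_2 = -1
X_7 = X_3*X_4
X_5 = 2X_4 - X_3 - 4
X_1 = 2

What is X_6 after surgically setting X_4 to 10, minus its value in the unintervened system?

Under do(X_4=10), the mechanism X_4 = |X_3 - X_1| is discarded; X_4 is fixed at 10.
X_3 = |X_2 - X_1|  [with X_2=-1, X_1=2]  = 3
X_5 = 2X_4 - X_3 - 4  [with X_4=10, X_3=3]  = 13
X_6 = |X_5 - X_4|  [with X_5=13, X_4=10]  = 3
Without intervention: X_3 = |X_2 - X_1|  [with X_2=-1, X_1=2]  = 3; X_4 = |X_3 - X_1|  [with X_3=3, X_1=2]  = 1; X_5 = 2X_4 - X_3 - 4  [with X_4=1, X_3=3]  = -5; X_6 = |X_5 - X_4|  [with X_5=-5, X_4=1]  = 6.
Change = 3 − 6 = -3.

-3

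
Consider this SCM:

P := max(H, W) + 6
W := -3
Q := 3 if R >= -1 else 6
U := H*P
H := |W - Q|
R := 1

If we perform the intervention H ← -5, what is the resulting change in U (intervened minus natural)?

-87

Under do(H=-5), the mechanism H := |W - Q| is discarded; H is fixed at -5.
P = max(H, W) + 6  [with H=-5, W=-3]  = 3
U = H*P  [with H=-5, P=3]  = -15
Without intervention: Q = 3 if R >= -1 else 6  [with R=1]  = 3; H = |W - Q|  [with W=-3, Q=3]  = 6; P = max(H, W) + 6  [with H=6, W=-3]  = 12; U = H*P  [with H=6, P=12]  = 72.
Change = -15 − 72 = -87.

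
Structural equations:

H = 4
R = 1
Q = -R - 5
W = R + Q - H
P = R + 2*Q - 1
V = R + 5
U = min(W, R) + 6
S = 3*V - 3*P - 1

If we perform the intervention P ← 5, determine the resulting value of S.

do(P=5) replaces the equation P = R + 2*Q - 1 with the constant P = 5.
V = R + 5  [with R=1]  = 6
S = 3*V - 3*P - 1  [with V=6, P=5]  = 2

2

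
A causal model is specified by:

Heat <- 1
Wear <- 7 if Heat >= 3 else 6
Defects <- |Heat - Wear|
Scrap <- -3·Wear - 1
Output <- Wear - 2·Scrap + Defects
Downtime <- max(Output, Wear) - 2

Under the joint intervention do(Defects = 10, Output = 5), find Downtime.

4

Setting Defects = 10, Output = 5 by intervention discards those variables' equations.
Wear = 7 if Heat >= 3 else 6  [with Heat=1]  = 6
Downtime = max(Output, Wear) - 2  [with Output=5, Wear=6]  = 4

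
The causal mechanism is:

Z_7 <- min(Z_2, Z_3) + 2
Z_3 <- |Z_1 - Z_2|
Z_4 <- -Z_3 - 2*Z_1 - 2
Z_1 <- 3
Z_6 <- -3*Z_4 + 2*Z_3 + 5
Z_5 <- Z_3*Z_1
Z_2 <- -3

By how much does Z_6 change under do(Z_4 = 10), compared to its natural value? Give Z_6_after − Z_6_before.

Under do(Z_4=10), the mechanism Z_4 <- -Z_3 - 2*Z_1 - 2 is discarded; Z_4 is fixed at 10.
Z_3 = |Z_1 - Z_2|  [with Z_1=3, Z_2=-3]  = 6
Z_6 = -3*Z_4 + 2*Z_3 + 5  [with Z_4=10, Z_3=6]  = -13
Without intervention: Z_3 = |Z_1 - Z_2|  [with Z_1=3, Z_2=-3]  = 6; Z_4 = -Z_3 - 2*Z_1 - 2  [with Z_3=6, Z_1=3]  = -14; Z_6 = -3*Z_4 + 2*Z_3 + 5  [with Z_4=-14, Z_3=6]  = 59.
Change = -13 − 59 = -72.

-72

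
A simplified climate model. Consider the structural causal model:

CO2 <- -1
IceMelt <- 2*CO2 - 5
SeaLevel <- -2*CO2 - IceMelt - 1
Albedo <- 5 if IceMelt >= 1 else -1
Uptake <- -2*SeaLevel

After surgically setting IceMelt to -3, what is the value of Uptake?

-8

do(IceMelt=-3) replaces the equation IceMelt <- 2*CO2 - 5 with the constant IceMelt = -3.
SeaLevel = -2*CO2 - IceMelt - 1  [with CO2=-1, IceMelt=-3]  = 4
Uptake = -2*SeaLevel  [with SeaLevel=4]  = -8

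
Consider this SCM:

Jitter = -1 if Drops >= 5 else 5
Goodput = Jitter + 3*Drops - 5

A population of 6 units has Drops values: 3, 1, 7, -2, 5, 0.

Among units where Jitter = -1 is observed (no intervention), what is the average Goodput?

12

Conditioning on Jitter=-1 selects the 2 unit(s) with Drops ∈ {7, 5}. Their Goodput values: 15, 9. Mean = 12.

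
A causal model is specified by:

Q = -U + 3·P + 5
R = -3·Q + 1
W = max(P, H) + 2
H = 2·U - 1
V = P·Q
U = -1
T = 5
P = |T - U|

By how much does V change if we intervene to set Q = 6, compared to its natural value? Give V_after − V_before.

Under do(Q=6), the mechanism Q = -U + 3·P + 5 is discarded; Q is fixed at 6.
P = |T - U|  [with T=5, U=-1]  = 6
V = P·Q  [with P=6, Q=6]  = 36
Without intervention: P = |T - U|  [with T=5, U=-1]  = 6; Q = -U + 3·P + 5  [with U=-1, P=6]  = 24; V = P·Q  [with P=6, Q=24]  = 144.
Change = 36 − 144 = -108.

-108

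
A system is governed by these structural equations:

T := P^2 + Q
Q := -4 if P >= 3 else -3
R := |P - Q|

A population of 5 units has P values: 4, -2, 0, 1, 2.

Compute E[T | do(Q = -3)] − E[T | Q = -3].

2.75

The intervention sets Q=-3 in all 5 units regardless of P. Recomputing T per unit gives 13, 1, -3, -2, 1; average 2.
Observing Q=-3 restricts to units where Q's equation naturally yields -3: P ∈ {-2, 0, 1, 2}. In that subpopulation T = 1, -3, -2, 1, mean -0.75.
Difference = 2 − (-0.75) = 2.75.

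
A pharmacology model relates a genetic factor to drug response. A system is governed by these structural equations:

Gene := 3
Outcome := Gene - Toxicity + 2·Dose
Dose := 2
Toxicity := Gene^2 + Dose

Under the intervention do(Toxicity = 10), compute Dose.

Under do(Toxicity=10), the mechanism Toxicity := Gene^2 + Dose is discarded; Toxicity is fixed at 10.
Since Dose is not a descendant of the intervened variable, it is unaffected.

2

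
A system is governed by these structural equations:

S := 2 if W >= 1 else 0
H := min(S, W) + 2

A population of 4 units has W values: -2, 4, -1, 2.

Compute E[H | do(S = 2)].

do(S=2) breaks S's dependence on W. With S=2 fixed, H across the units is 0, 4, 1, 4, mean 2.25.

2.25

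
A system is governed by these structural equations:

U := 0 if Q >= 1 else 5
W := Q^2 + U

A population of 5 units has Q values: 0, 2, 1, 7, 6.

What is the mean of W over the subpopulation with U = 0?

22.5

Conditioning on U=0 selects the 4 unit(s) with Q ∈ {2, 1, 7, 6}. Their W values: 4, 1, 49, 36. Mean = 22.5.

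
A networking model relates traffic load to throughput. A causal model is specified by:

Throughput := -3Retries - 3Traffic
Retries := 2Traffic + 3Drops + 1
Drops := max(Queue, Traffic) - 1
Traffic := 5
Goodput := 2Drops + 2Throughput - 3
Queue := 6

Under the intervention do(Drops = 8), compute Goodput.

The intervention breaks the incoming arrows to Drops: Drops := max(Queue, Traffic) - 1 no longer applies, and Drops = 8.
Retries = 2Traffic + 3Drops + 1  [with Traffic=5, Drops=8]  = 35
Throughput = -3Retries - 3Traffic  [with Retries=35, Traffic=5]  = -120
Goodput = 2Drops + 2Throughput - 3  [with Drops=8, Throughput=-120]  = -227

-227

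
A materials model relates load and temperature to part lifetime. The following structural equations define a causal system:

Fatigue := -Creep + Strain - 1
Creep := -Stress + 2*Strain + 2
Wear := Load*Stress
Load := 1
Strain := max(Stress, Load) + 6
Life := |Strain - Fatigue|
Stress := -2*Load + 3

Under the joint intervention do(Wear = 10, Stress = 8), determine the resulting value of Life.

Setting Wear = 10, Stress = 8 by intervention discards those variables' equations.
Strain = max(Stress, Load) + 6  [with Stress=8, Load=1]  = 14
Creep = -Stress + 2*Strain + 2  [with Stress=8, Strain=14]  = 22
Fatigue = -Creep + Strain - 1  [with Creep=22, Strain=14]  = -9
Life = |Strain - Fatigue|  [with Strain=14, Fatigue=-9]  = 23

23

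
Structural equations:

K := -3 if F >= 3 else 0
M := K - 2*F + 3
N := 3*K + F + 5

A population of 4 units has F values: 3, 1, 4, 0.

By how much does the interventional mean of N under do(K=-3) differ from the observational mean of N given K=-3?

Every unit gets K=-3 under the intervention. N values become -1, -3, 0, -4; E[N|do(K=-3)] = -2.
E[N|K=-3] averages over only the 2 units with K=-3 (F = 3, 4): N = -1, 0, mean -0.5.
Difference = -2 − (-0.5) = -1.5.

-1.5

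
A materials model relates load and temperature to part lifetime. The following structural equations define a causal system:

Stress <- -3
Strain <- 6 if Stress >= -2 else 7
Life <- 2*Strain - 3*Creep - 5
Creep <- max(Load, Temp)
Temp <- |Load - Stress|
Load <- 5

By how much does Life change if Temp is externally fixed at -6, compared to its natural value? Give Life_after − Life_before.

9

Under do(Temp=-6), the mechanism Temp <- |Load - Stress| is discarded; Temp is fixed at -6.
Strain = 6 if Stress >= -2 else 7  [with Stress=-3]  = 7
Creep = max(Load, Temp)  [with Load=5, Temp=-6]  = 5
Life = 2*Strain - 3*Creep - 5  [with Strain=7, Creep=5]  = -6
Without intervention: Strain = 6 if Stress >= -2 else 7  [with Stress=-3]  = 7; Temp = |Load - Stress|  [with Load=5, Stress=-3]  = 8; Creep = max(Load, Temp)  [with Load=5, Temp=8]  = 8; Life = 2*Strain - 3*Creep - 5  [with Strain=7, Creep=8]  = -15.
Change = -6 − (-15) = 9.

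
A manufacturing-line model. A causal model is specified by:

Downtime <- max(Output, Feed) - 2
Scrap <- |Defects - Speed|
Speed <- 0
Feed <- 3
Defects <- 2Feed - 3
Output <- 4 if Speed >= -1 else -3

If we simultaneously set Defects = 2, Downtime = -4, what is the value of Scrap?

Setting Defects = 2, Downtime = -4 by intervention discards those variables' equations.
Scrap = |Defects - Speed|  [with Defects=2, Speed=0]  = 2

2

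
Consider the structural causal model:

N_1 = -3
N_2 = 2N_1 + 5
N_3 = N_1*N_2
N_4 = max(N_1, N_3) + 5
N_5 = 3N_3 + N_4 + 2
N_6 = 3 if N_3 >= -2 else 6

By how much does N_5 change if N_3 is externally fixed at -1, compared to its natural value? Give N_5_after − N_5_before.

-16

do(N_3=-1) replaces the equation N_3 = N_1*N_2 with the constant N_3 = -1.
N_4 = max(N_1, N_3) + 5  [with N_1=-3, N_3=-1]  = 4
N_5 = 3N_3 + N_4 + 2  [with N_3=-1, N_4=4]  = 3
Without intervention: N_2 = 2N_1 + 5  [with N_1=-3]  = -1; N_3 = N_1*N_2  [with N_1=-3, N_2=-1]  = 3; N_4 = max(N_1, N_3) + 5  [with N_1=-3, N_3=3]  = 8; N_5 = 3N_3 + N_4 + 2  [with N_3=3, N_4=8]  = 19.
Change = 3 − 19 = -16.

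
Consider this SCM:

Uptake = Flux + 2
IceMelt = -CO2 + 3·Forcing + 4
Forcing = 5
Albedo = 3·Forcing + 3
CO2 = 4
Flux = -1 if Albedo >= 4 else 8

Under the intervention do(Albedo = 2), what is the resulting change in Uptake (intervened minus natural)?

9

Under do(Albedo=2), the mechanism Albedo = 3·Forcing + 3 is discarded; Albedo is fixed at 2.
Flux = -1 if Albedo >= 4 else 8  [with Albedo=2]  = 8
Uptake = Flux + 2  [with Flux=8]  = 10
Without intervention: Albedo = 3·Forcing + 3  [with Forcing=5]  = 18; Flux = -1 if Albedo >= 4 else 8  [with Albedo=18]  = -1; Uptake = Flux + 2  [with Flux=-1]  = 1.
Change = 10 − 1 = 9.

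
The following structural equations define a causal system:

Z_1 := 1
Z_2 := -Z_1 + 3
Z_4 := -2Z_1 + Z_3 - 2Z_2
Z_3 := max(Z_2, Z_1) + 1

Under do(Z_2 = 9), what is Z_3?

The intervention breaks the incoming arrows to Z_2: Z_2 := -Z_1 + 3 no longer applies, and Z_2 = 9.
Z_3 = max(Z_2, Z_1) + 1  [with Z_2=9, Z_1=1]  = 10

10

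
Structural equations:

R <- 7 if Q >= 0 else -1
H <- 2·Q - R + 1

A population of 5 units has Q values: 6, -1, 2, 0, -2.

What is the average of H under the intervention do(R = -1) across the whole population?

4

Under do(R=-1), R's equation is replaced by R=-1 for every unit. Per-unit H: 14, 0, 6, 2, -2. Mean = 4.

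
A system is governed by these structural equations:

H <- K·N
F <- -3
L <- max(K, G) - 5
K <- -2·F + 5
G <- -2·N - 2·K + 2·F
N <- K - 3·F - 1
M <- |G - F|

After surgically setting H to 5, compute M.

63

Under do(H=5), the mechanism H <- K·N is discarded; H is fixed at 5.
Since M is not a descendant of the intervened variable, it is unaffected.
K = -2·F + 5  [with F=-3]  = 11
N = K - 3·F - 1  [with K=11, F=-3]  = 19
G = -2·N - 2·K + 2·F  [with N=19, K=11, F=-3]  = -66
M = |G - F|  [with G=-66, F=-3]  = 63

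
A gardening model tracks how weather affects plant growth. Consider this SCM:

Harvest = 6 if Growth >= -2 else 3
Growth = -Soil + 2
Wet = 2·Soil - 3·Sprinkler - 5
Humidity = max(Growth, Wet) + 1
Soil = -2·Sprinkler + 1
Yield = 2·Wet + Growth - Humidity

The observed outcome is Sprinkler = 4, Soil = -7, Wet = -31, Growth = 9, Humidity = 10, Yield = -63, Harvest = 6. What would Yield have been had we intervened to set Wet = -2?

The intervention breaks the incoming arrows to Wet: Wet = 2·Soil - 3·Sprinkler - 5 no longer applies, and Wet = -2.
Soil = -2·Sprinkler + 1  [with Sprinkler=4]  = -7
Growth = -Soil + 2  [with Soil=-7]  = 9
Humidity = max(Growth, Wet) + 1  [with Growth=9, Wet=-2]  = 10
Yield = 2·Wet + Growth - Humidity  [with Wet=-2, Growth=9, Humidity=10]  = -5

-5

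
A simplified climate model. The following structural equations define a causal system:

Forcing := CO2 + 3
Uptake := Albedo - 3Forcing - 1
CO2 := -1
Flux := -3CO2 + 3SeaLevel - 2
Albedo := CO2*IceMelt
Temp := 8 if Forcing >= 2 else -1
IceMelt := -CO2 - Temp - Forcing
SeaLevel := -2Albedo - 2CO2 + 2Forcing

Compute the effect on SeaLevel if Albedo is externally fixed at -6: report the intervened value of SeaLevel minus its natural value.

The intervention breaks the incoming arrows to Albedo: Albedo := CO2*IceMelt no longer applies, and Albedo = -6.
Forcing = CO2 + 3  [with CO2=-1]  = 2
SeaLevel = -2Albedo - 2CO2 + 2Forcing  [with Albedo=-6, CO2=-1, Forcing=2]  = 18
Without intervention: Forcing = CO2 + 3  [with CO2=-1]  = 2; Temp = 8 if Forcing >= 2 else -1  [with Forcing=2]  = 8; IceMelt = -CO2 - Temp - Forcing  [with CO2=-1, Temp=8, Forcing=2]  = -9; Albedo = CO2*IceMelt  [with CO2=-1, IceMelt=-9]  = 9; SeaLevel = -2Albedo - 2CO2 + 2Forcing  [with Albedo=9, CO2=-1, Forcing=2]  = -12.
Change = 18 − (-12) = 30.

30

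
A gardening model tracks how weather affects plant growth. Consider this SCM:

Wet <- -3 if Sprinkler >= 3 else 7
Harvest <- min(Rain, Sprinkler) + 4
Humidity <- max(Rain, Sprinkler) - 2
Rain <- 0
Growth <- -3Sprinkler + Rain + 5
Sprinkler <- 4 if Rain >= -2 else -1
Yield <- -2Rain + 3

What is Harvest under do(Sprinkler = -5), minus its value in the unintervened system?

-5

Under do(Sprinkler=-5), the mechanism Sprinkler <- 4 if Rain >= -2 else -1 is discarded; Sprinkler is fixed at -5.
Harvest = min(Rain, Sprinkler) + 4  [with Rain=0, Sprinkler=-5]  = -1
Without intervention: Sprinkler = 4 if Rain >= -2 else -1  [with Rain=0]  = 4; Harvest = min(Rain, Sprinkler) + 4  [with Rain=0, Sprinkler=4]  = 4.
Change = -1 − 4 = -5.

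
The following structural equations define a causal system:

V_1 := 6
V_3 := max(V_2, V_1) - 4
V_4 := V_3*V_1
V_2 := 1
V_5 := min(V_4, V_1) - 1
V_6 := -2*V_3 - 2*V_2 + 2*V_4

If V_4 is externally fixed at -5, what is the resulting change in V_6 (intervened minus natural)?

-34

Under do(V_4=-5), the mechanism V_4 := V_3*V_1 is discarded; V_4 is fixed at -5.
V_3 = max(V_2, V_1) - 4  [with V_2=1, V_1=6]  = 2
V_6 = -2*V_3 - 2*V_2 + 2*V_4  [with V_3=2, V_2=1, V_4=-5]  = -16
Without intervention: V_3 = max(V_2, V_1) - 4  [with V_2=1, V_1=6]  = 2; V_4 = V_3*V_1  [with V_3=2, V_1=6]  = 12; V_6 = -2*V_3 - 2*V_2 + 2*V_4  [with V_3=2, V_2=1, V_4=12]  = 18.
Change = -16 − 18 = -34.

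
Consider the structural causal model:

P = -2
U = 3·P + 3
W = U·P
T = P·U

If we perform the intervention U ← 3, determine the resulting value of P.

Under do(U=3), the mechanism U = 3·P + 3 is discarded; U is fixed at 3.
P is not downstream of the intervention, so its value is determined by the original equations.

-2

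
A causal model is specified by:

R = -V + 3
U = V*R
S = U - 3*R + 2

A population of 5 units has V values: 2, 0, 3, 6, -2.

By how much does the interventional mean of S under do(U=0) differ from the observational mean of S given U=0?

Under do(U=0), U's equation is replaced by U=0 for every unit. Per-unit S: -1, -7, 2, 11, -13. Mean = -1.6.
E[S|U=0] averages over only the 2 units with U=0 (V = 0, 3): S = -7, 2, mean -2.5.
Difference = -1.6 − (-2.5) = 0.9.

0.9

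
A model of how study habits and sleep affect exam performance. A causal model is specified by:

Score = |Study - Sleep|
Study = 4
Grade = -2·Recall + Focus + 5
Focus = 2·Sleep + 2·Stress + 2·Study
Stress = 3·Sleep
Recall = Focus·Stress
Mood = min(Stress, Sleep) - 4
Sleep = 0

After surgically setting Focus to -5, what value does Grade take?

0

do(Focus=-5) replaces the equation Focus = 2·Sleep + 2·Stress + 2·Study with the constant Focus = -5.
Stress = 3·Sleep  [with Sleep=0]  = 0
Recall = Focus·Stress  [with Focus=-5, Stress=0]  = 0
Grade = -2·Recall + Focus + 5  [with Recall=0, Focus=-5]  = 0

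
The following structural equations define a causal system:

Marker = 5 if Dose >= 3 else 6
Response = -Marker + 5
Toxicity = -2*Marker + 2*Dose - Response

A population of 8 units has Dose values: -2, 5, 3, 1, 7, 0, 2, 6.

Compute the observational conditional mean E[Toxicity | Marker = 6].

-10.5

Observing Marker=6 restricts to units where Marker's equation naturally yields 6: Dose ∈ {-2, 1, 0, 2}. In that subpopulation Toxicity = -15, -9, -11, -7, mean -10.5.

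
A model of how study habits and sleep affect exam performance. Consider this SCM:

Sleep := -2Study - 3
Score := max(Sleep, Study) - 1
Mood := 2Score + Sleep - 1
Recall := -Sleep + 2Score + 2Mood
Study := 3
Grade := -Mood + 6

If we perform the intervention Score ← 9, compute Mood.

The intervention breaks the incoming arrows to Score: Score := max(Sleep, Study) - 1 no longer applies, and Score = 9.
Sleep = -2Study - 3  [with Study=3]  = -9
Mood = 2Score + Sleep - 1  [with Score=9, Sleep=-9]  = 8

8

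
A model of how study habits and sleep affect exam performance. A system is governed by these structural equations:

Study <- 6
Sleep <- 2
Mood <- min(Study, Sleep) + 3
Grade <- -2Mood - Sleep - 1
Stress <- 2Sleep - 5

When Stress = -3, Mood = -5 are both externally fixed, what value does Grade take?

7

Setting Stress = -3, Mood = -5 by intervention discards those variables' equations.
Grade = -2Mood - Sleep - 1  [with Mood=-5, Sleep=2]  = 7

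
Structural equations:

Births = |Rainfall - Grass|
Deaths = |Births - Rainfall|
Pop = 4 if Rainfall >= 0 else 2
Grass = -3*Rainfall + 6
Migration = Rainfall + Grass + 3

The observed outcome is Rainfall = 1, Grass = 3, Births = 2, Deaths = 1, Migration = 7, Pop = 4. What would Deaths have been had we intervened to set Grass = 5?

3

Under do(Grass=5), the mechanism Grass = -3*Rainfall + 6 is discarded; Grass is fixed at 5.
Births = |Rainfall - Grass|  [with Rainfall=1, Grass=5]  = 4
Deaths = |Births - Rainfall|  [with Births=4, Rainfall=1]  = 3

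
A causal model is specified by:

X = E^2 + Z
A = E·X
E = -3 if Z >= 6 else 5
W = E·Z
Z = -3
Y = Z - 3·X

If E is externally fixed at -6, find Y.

do(E=-6) replaces the equation E = -3 if Z >= 6 else 5 with the constant E = -6.
X = E^2 + Z  [with E=-6, Z=-3]  = 33
Y = Z - 3·X  [with Z=-3, X=33]  = -102

-102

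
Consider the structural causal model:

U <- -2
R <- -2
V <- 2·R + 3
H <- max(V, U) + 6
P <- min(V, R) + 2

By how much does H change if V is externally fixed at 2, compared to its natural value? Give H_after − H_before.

3

The intervention breaks the incoming arrows to V: V <- 2·R + 3 no longer applies, and V = 2.
H = max(V, U) + 6  [with V=2, U=-2]  = 8
Without intervention: V = 2·R + 3  [with R=-2]  = -1; H = max(V, U) + 6  [with V=-1, U=-2]  = 5.
Change = 8 − 5 = 3.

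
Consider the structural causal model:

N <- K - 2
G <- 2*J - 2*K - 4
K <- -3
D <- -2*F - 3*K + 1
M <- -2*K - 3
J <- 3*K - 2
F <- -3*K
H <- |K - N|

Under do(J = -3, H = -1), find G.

Under do(J = -3, H = -1), each intervened variable's structural equation is replaced by its fixed value.
G = 2*J - 2*K - 4  [with J=-3, K=-3]  = -4

-4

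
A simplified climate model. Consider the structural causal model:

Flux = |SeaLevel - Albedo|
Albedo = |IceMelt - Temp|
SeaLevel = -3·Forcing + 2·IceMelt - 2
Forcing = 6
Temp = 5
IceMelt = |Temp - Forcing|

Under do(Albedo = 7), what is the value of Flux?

Under do(Albedo=7), the mechanism Albedo = |IceMelt - Temp| is discarded; Albedo is fixed at 7.
IceMelt = |Temp - Forcing|  [with Temp=5, Forcing=6]  = 1
SeaLevel = -3·Forcing + 2·IceMelt - 2  [with Forcing=6, IceMelt=1]  = -18
Flux = |SeaLevel - Albedo|  [with SeaLevel=-18, Albedo=7]  = 25

25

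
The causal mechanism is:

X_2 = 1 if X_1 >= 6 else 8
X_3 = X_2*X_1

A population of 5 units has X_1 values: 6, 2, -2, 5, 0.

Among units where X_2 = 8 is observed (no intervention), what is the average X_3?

Observing X_2=8 restricts to units where X_2's equation naturally yields 8: X_1 ∈ {2, -2, 5, 0}. In that subpopulation X_3 = 16, -16, 40, 0, mean 10.

10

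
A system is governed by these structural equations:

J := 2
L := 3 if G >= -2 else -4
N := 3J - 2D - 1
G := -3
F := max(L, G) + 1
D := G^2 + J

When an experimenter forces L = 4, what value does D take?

do(L=4) replaces the equation L := 3 if G >= -2 else -4 with the constant L = 4.
D is not downstream of the intervention, so its value is determined by the original equations.
D = G^2 + J  [with G=-3, J=2]  = 11

11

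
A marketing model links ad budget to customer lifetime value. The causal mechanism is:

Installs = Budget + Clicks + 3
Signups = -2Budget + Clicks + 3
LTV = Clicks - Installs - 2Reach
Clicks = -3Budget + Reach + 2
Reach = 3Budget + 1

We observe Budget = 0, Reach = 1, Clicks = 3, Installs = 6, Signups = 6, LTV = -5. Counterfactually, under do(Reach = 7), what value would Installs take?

12

Under do(Reach=7), the mechanism Reach = 3Budget + 1 is discarded; Reach is fixed at 7.
Clicks = -3Budget + Reach + 2  [with Budget=0, Reach=7]  = 9
Installs = Budget + Clicks + 3  [with Budget=0, Clicks=9]  = 12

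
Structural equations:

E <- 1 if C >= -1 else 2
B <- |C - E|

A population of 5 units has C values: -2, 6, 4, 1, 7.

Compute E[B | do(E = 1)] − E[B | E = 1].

Every unit gets E=1 under the intervention. B values become 3, 5, 3, 0, 6; E[B|do(E=1)] = 3.4.
Observing E=1 restricts to units where E's equation naturally yields 1: C ∈ {6, 4, 1, 7}. In that subpopulation B = 5, 3, 0, 6, mean 3.5.
Difference = 3.4 − 3.5 = -0.1.

-0.1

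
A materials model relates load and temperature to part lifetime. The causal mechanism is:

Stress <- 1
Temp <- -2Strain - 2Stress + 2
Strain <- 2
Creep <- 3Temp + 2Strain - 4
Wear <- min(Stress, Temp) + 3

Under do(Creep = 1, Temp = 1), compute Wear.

4

The joint intervention fixes Creep = 1, Temp = 1, removing each variable's own equation.
Wear = min(Stress, Temp) + 3  [with Stress=1, Temp=1]  = 4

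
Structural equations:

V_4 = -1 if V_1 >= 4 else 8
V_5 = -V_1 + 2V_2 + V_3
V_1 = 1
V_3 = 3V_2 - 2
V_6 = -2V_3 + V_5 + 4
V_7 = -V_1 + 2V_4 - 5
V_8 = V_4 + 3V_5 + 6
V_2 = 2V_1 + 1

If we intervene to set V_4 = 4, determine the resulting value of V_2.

3

The intervention breaks the incoming arrows to V_4: V_4 = -1 if V_1 >= 4 else 8 no longer applies, and V_4 = 4.
Since V_2 is not a descendant of the intervened variable, it is unaffected.
V_2 = 2V_1 + 1  [with V_1=1]  = 3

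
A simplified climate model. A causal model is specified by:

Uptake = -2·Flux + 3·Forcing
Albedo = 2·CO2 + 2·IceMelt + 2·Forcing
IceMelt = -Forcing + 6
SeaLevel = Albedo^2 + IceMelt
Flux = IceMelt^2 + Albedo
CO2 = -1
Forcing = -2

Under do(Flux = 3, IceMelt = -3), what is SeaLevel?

Under do(Flux = 3, IceMelt = -3), each intervened variable's structural equation is replaced by its fixed value.
Albedo = 2·CO2 + 2·IceMelt + 2·Forcing  [with CO2=-1, IceMelt=-3, Forcing=-2]  = -12
SeaLevel = Albedo^2 + IceMelt  [with Albedo=-12, IceMelt=-3]  = 141

141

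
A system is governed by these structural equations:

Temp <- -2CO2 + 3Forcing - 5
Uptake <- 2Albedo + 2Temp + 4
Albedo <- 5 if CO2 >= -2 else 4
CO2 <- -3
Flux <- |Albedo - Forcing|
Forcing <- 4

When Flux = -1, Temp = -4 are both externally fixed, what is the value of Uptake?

4

The joint intervention fixes Flux = -1, Temp = -4, removing each variable's own equation.
Albedo = 5 if CO2 >= -2 else 4  [with CO2=-3]  = 4
Uptake = 2Albedo + 2Temp + 4  [with Albedo=4, Temp=-4]  = 4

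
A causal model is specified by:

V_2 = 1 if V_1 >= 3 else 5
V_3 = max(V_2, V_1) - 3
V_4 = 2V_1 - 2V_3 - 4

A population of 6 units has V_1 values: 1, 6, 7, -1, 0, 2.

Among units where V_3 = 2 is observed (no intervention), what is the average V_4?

-7

Conditioning on V_3=2 selects the 4 unit(s) with V_1 ∈ {1, -1, 0, 2}. Their V_4 values: -6, -10, -8, -4. Mean = -7.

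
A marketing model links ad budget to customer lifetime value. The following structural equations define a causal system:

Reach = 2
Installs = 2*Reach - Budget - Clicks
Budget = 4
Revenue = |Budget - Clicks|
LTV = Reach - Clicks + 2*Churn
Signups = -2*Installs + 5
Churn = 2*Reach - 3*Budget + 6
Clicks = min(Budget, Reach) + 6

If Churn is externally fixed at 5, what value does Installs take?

-8

do(Churn=5) replaces the equation Churn = 2*Reach - 3*Budget + 6 with the constant Churn = 5.
No directed path runs from Churn to Installs, so Installs keeps its natural value.
Clicks = min(Budget, Reach) + 6  [with Budget=4, Reach=2]  = 8
Installs = 2*Reach - Budget - Clicks  [with Reach=2, Budget=4, Clicks=8]  = -8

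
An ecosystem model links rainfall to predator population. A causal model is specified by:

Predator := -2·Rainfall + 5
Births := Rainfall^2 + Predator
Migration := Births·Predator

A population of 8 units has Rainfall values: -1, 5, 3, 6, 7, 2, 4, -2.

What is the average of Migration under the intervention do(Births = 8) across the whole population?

Every unit gets Births=8 under the intervention. Migration values become 56, -40, -8, -56, -72, 8, -24, 72; E[Migration|do(Births=8)] = -8.

-8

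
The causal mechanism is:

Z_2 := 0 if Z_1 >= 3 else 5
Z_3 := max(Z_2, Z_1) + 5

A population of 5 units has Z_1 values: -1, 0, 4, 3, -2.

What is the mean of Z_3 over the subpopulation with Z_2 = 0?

8.5

E[Z_3|Z_2=0] averages over only the 2 units with Z_2=0 (Z_1 = 4, 3): Z_3 = 9, 8, mean 8.5.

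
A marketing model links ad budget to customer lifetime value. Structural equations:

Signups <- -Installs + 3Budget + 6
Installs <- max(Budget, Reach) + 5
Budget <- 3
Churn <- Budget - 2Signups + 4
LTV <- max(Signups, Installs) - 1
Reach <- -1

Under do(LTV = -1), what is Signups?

do(LTV=-1) replaces the equation LTV <- max(Signups, Installs) - 1 with the constant LTV = -1.
No directed path runs from LTV to Signups, so Signups keeps its natural value.
Installs = max(Budget, Reach) + 5  [with Budget=3, Reach=-1]  = 8
Signups = -Installs + 3Budget + 6  [with Installs=8, Budget=3]  = 7

7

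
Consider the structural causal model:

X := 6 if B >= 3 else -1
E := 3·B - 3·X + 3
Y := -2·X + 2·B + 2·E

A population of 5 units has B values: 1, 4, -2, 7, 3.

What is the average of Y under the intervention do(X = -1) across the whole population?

Under do(X=-1), X's equation is replaced by X=-1 for every unit. Per-unit Y: 22, 46, -2, 70, 38. Mean = 34.8.

34.8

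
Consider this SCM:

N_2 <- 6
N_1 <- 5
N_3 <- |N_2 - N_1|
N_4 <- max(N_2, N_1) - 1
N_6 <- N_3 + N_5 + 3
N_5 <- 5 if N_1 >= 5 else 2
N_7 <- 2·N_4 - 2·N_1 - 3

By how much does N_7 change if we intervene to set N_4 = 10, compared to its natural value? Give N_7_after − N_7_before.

10

The intervention breaks the incoming arrows to N_4: N_4 <- max(N_2, N_1) - 1 no longer applies, and N_4 = 10.
N_7 = 2·N_4 - 2·N_1 - 3  [with N_4=10, N_1=5]  = 7
Without intervention: N_4 = max(N_2, N_1) - 1  [with N_2=6, N_1=5]  = 5; N_7 = 2·N_4 - 2·N_1 - 3  [with N_4=5, N_1=5]  = -3.
Change = 7 − (-3) = 10.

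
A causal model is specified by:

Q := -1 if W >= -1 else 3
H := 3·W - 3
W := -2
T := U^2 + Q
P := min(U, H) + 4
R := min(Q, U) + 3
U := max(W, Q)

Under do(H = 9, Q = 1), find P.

The joint intervention fixes H = 9, Q = 1, removing each variable's own equation.
U = max(W, Q)  [with W=-2, Q=1]  = 1
P = min(U, H) + 4  [with U=1, H=9]  = 5

5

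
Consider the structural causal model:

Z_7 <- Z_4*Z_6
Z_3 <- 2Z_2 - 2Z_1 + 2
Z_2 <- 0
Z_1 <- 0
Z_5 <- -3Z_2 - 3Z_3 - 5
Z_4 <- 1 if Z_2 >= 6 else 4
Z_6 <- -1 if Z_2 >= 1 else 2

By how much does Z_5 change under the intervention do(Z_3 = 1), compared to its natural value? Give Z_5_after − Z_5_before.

do(Z_3=1) replaces the equation Z_3 <- 2Z_2 - 2Z_1 + 2 with the constant Z_3 = 1.
Z_5 = -3Z_2 - 3Z_3 - 5  [with Z_2=0, Z_3=1]  = -8
Without intervention: Z_3 = 2Z_2 - 2Z_1 + 2  [with Z_2=0, Z_1=0]  = 2; Z_5 = -3Z_2 - 3Z_3 - 5  [with Z_2=0, Z_3=2]  = -11.
Change = -8 − (-11) = 3.

3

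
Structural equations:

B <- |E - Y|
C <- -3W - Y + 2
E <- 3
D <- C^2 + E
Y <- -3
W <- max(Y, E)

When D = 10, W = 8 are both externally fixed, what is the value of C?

-19

Under do(D = 10, W = 8), each intervened variable's structural equation is replaced by its fixed value.
C = -3W - Y + 2  [with W=8, Y=-3]  = -19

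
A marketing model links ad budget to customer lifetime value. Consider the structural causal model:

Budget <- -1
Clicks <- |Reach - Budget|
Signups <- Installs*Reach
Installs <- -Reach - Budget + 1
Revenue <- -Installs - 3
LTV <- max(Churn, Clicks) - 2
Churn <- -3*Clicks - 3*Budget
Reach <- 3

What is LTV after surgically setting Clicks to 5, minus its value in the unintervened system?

1

The intervention breaks the incoming arrows to Clicks: Clicks <- |Reach - Budget| no longer applies, and Clicks = 5.
Churn = -3*Clicks - 3*Budget  [with Clicks=5, Budget=-1]  = -12
LTV = max(Churn, Clicks) - 2  [with Churn=-12, Clicks=5]  = 3
Without intervention: Clicks = |Reach - Budget|  [with Reach=3, Budget=-1]  = 4; Churn = -3*Clicks - 3*Budget  [with Clicks=4, Budget=-1]  = -9; LTV = max(Churn, Clicks) - 2  [with Churn=-9, Clicks=4]  = 2.
Change = 3 − 2 = 1.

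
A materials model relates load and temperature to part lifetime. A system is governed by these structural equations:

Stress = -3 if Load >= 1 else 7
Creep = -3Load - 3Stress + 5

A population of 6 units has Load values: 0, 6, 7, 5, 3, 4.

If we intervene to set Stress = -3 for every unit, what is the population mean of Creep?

do(Stress=-3) breaks Stress's dependence on Load. With Stress=-3 fixed, Creep across the units is 14, -4, -7, -1, 5, 2, mean 1.5.

1.5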